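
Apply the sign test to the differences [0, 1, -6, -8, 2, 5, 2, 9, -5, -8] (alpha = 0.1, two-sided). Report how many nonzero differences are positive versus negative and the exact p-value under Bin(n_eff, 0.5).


Step 1: Discard zero differences. Original n = 10; n_eff = number of nonzero differences = 9.
Nonzero differences (with sign): +1, -6, -8, +2, +5, +2, +9, -5, -8
Step 2: Count signs: positive = 5, negative = 4.
Step 3: Under H0: P(positive) = 0.5, so the number of positives S ~ Bin(9, 0.5).
Step 4: Two-sided exact p-value = sum of Bin(9,0.5) probabilities at or below the observed probability = 1.000000.
Step 5: alpha = 0.1. fail to reject H0.

n_eff = 9, pos = 5, neg = 4, p = 1.000000, fail to reject H0.


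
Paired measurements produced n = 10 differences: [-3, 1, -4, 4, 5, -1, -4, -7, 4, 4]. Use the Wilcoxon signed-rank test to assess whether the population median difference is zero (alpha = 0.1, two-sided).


Step 1: Drop any zero differences (none here) and take |d_i|.
|d| = [3, 1, 4, 4, 5, 1, 4, 7, 4, 4]
Step 2: Midrank |d_i| (ties get averaged ranks).
ranks: |3|->3, |1|->1.5, |4|->6, |4|->6, |5|->9, |1|->1.5, |4|->6, |7|->10, |4|->6, |4|->6
Step 3: Attach original signs; sum ranks with positive sign and with negative sign.
W+ = 1.5 + 6 + 9 + 6 + 6 = 28.5
W- = 3 + 6 + 1.5 + 6 + 10 = 26.5
(Check: W+ + W- = 55 should equal n(n+1)/2 = 55.)
Step 4: Test statistic W = min(W+, W-) = 26.5.
Step 5: Ties in |d|, so use the tie-corrected normal approximation.
        E[W] = n(n+1)/4 = 10*11/4 = 27.5.
        Tie groups: |d|=1 (t=2), |d|=4 (t=5); sum(t^3 - t) = 126.
        Var[W] = n(n+1)(2n+1)/24 - sum(t^3-t)/48 = 2310/24 - 126/48 = 93.625.
        z = (W - E[W]) / sqrt(Var[W]) = (26.5 - 27.5) / 9.6760 = -0.1033.
        Two-sided p = 2*Phi(z) = 0.917686.
Step 6: alpha = 0.1. fail to reject H0.

W+ = 28.5, W- = 26.5, W = min = 26.5, p = 0.917686, fail to reject H0.


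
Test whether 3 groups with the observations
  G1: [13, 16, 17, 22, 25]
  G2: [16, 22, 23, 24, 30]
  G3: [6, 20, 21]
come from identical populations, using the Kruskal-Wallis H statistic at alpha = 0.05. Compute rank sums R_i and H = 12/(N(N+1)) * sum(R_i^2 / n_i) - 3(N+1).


Step 1: Combine all N = 13 observations and assign midranks.
sorted (value, group, rank): (6,G3,1), (13,G1,2), (16,G1,3.5), (16,G2,3.5), (17,G1,5), (20,G3,6), (21,G3,7), (22,G1,8.5), (22,G2,8.5), (23,G2,10), (24,G2,11), (25,G1,12), (30,G2,13)
Step 2: Sum ranks within each group.
R_1 = 31 (n_1 = 5)
R_2 = 46 (n_2 = 5)
R_3 = 14 (n_3 = 3)
Step 3: H = 12/(N(N+1)) * sum(R_i^2/n_i) - 3(N+1)
     = 12/(13*14) * (31^2/5 + 46^2/5 + 14^2/3) - 3*14
     = 0.065934 * 680.733 - 42
     = 2.883516.
Step 4: Ties present; correction factor C = 1 - 12/(13^3 - 13) = 0.994505. Corrected H = 2.883516 / 0.994505 = 2.899448.
Step 5: Under H0, H ~ chi^2(2); p-value = 0.234635.
Step 6: alpha = 0.05. fail to reject H0.

H = 2.8994, df = 2, p = 0.234635, fail to reject H0.


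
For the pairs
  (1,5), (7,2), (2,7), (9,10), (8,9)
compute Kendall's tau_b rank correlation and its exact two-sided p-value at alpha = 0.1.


Step 1: Enumerate the 10 unordered pairs (i,j) with i<j and classify each by sign(x_j-x_i) * sign(y_j-y_i).
  (1,2):dx=+6,dy=-3->D; (1,3):dx=+1,dy=+2->C; (1,4):dx=+8,dy=+5->C; (1,5):dx=+7,dy=+4->C
  (2,3):dx=-5,dy=+5->D; (2,4):dx=+2,dy=+8->C; (2,5):dx=+1,dy=+7->C; (3,4):dx=+7,dy=+3->C
  (3,5):dx=+6,dy=+2->C; (4,5):dx=-1,dy=-1->C
Step 2: C = 8, D = 2, total pairs = 10.
Step 3: tau = (C - D)/(n(n-1)/2) = (8 - 2)/10 = 0.600000.
Step 4: Exact two-sided p-value (enumerate n! = 120 permutations of y under H0): p = 0.233333.
Step 5: alpha = 0.1. fail to reject H0.

tau_b = 0.6000 (C=8, D=2), p = 0.233333, fail to reject H0.


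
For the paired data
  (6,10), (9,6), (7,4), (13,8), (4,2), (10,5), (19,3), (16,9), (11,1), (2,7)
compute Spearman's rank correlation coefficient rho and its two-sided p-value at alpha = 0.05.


Step 1: Rank x and y separately (midranks; no ties here).
rank(x): 6->3, 9->5, 7->4, 13->8, 4->2, 10->6, 19->10, 16->9, 11->7, 2->1
rank(y): 10->10, 6->6, 4->4, 8->8, 2->2, 5->5, 3->3, 9->9, 1->1, 7->7
Step 2: d_i = R_x(i) - R_y(i); compute d_i^2.
  (3-10)^2=49, (5-6)^2=1, (4-4)^2=0, (8-8)^2=0, (2-2)^2=0, (6-5)^2=1, (10-3)^2=49, (9-9)^2=0, (7-1)^2=36, (1-7)^2=36
sum(d^2) = 172.
Step 3: rho = 1 - 6*172 / (10*(10^2 - 1)) = 1 - 1032/990 = -0.042424.
Step 4: Under H0, t = rho * sqrt((n-2)/(1-rho^2)) = -0.1201 ~ t(8).
Step 5: Two-sided p-value from the t-distribution with 8 df = 0.907364.
Step 6: alpha = 0.05. fail to reject H0.

rho = -0.0424, p = 0.907364, fail to reject H0 at alpha = 0.05.


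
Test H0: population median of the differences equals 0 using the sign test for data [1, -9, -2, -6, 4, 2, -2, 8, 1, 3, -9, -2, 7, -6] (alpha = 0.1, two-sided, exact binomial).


Step 1: Discard zero differences. Original n = 14; n_eff = number of nonzero differences = 14.
Nonzero differences (with sign): +1, -9, -2, -6, +4, +2, -2, +8, +1, +3, -9, -2, +7, -6
Step 2: Count signs: positive = 7, negative = 7.
Step 3: Under H0: P(positive) = 0.5, so the number of positives S ~ Bin(14, 0.5).
Step 4: Two-sided exact p-value = sum of Bin(14,0.5) probabilities at or below the observed probability = 1.000000.
Step 5: alpha = 0.1. fail to reject H0.

n_eff = 14, pos = 7, neg = 7, p = 1.000000, fail to reject H0.


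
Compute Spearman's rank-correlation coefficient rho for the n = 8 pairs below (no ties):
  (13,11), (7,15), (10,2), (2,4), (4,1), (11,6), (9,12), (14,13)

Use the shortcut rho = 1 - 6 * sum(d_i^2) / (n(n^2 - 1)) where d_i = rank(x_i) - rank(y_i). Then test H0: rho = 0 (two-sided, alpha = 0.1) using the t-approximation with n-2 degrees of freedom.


Step 1: Rank x and y separately (midranks; no ties here).
rank(x): 13->7, 7->3, 10->5, 2->1, 4->2, 11->6, 9->4, 14->8
rank(y): 11->5, 15->8, 2->2, 4->3, 1->1, 6->4, 12->6, 13->7
Step 2: d_i = R_x(i) - R_y(i); compute d_i^2.
  (7-5)^2=4, (3-8)^2=25, (5-2)^2=9, (1-3)^2=4, (2-1)^2=1, (6-4)^2=4, (4-6)^2=4, (8-7)^2=1
sum(d^2) = 52.
Step 3: rho = 1 - 6*52 / (8*(8^2 - 1)) = 1 - 312/504 = 0.380952.
Step 4: Under H0, t = rho * sqrt((n-2)/(1-rho^2)) = 1.0092 ~ t(6).
Step 5: Two-sided p-value from the t-distribution with 6 df = 0.351813.
Step 6: alpha = 0.1. fail to reject H0.

rho = 0.3810, p = 0.351813, fail to reject H0 at alpha = 0.1.


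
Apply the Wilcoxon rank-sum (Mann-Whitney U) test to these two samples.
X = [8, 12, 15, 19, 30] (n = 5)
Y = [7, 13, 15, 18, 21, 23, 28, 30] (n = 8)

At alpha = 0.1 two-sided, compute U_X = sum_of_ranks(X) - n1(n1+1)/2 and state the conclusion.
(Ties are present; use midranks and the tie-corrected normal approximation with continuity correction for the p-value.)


Step 1: Combine and sort all 13 observations; assign midranks.
sorted (value, group): (7,Y), (8,X), (12,X), (13,Y), (15,X), (15,Y), (18,Y), (19,X), (21,Y), (23,Y), (28,Y), (30,X), (30,Y)
ranks: 7->1, 8->2, 12->3, 13->4, 15->5.5, 15->5.5, 18->7, 19->8, 21->9, 23->10, 28->11, 30->12.5, 30->12.5
Step 2: Rank sum for X: R1 = 2 + 3 + 5.5 + 8 + 12.5 = 31.
Step 3: U_X = R1 - n1(n1+1)/2 = 31 - 5*6/2 = 31 - 15 = 16.
       U_Y = n1*n2 - U_X = 40 - 16 = 24.
Step 4: Ties are present, so use the tie-corrected normal approximation (with continuity correction) for the p-value.
Step 5: p-value = 0.607419; compare to alpha = 0.1. fail to reject H0.

U_X = 16, p = 0.607419, fail to reject H0 at alpha = 0.1.


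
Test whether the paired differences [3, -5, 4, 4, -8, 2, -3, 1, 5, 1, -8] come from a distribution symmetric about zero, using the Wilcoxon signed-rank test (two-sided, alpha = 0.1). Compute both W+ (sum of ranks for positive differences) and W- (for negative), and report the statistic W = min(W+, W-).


Step 1: Drop any zero differences (none here) and take |d_i|.
|d| = [3, 5, 4, 4, 8, 2, 3, 1, 5, 1, 8]
Step 2: Midrank |d_i| (ties get averaged ranks).
ranks: |3|->4.5, |5|->8.5, |4|->6.5, |4|->6.5, |8|->10.5, |2|->3, |3|->4.5, |1|->1.5, |5|->8.5, |1|->1.5, |8|->10.5
Step 3: Attach original signs; sum ranks with positive sign and with negative sign.
W+ = 4.5 + 6.5 + 6.5 + 3 + 1.5 + 8.5 + 1.5 = 32
W- = 8.5 + 10.5 + 4.5 + 10.5 = 34
(Check: W+ + W- = 66 should equal n(n+1)/2 = 66.)
Step 4: Test statistic W = min(W+, W-) = 32.
Step 5: Ties in |d|, so use the tie-corrected normal approximation.
        E[W] = n(n+1)/4 = 11*12/4 = 33.
        Tie groups: |d|=1 (t=2), |d|=3 (t=2), |d|=4 (t=2), |d|=5 (t=2), |d|=8 (t=2); sum(t^3 - t) = 30.
        Var[W] = n(n+1)(2n+1)/24 - sum(t^3-t)/48 = 3036/24 - 30/48 = 125.875.
        z = (W - E[W]) / sqrt(Var[W]) = (32 - 33) / 11.2194 = -0.0891.
        Two-sided p = 2*Phi(z) = 0.928978.
Step 6: alpha = 0.1. fail to reject H0.

W+ = 32, W- = 34, W = min = 32, p = 0.928978, fail to reject H0.


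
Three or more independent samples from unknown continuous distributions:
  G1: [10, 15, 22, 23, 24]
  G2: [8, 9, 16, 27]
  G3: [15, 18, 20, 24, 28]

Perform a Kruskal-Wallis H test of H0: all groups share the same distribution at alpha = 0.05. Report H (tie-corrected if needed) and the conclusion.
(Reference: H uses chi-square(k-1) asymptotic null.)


Step 1: Combine all N = 14 observations and assign midranks.
sorted (value, group, rank): (8,G2,1), (9,G2,2), (10,G1,3), (15,G1,4.5), (15,G3,4.5), (16,G2,6), (18,G3,7), (20,G3,8), (22,G1,9), (23,G1,10), (24,G1,11.5), (24,G3,11.5), (27,G2,13), (28,G3,14)
Step 2: Sum ranks within each group.
R_1 = 38 (n_1 = 5)
R_2 = 22 (n_2 = 4)
R_3 = 45 (n_3 = 5)
Step 3: H = 12/(N(N+1)) * sum(R_i^2/n_i) - 3(N+1)
     = 12/(14*15) * (38^2/5 + 22^2/4 + 45^2/5) - 3*15
     = 0.057143 * 814.8 - 45
     = 1.560000.
Step 4: Ties present; correction factor C = 1 - 12/(14^3 - 14) = 0.995604. Corrected H = 1.560000 / 0.995604 = 1.566887.
Step 5: Under H0, H ~ chi^2(2); p-value = 0.456830.
Step 6: alpha = 0.05. fail to reject H0.

H = 1.5669, df = 2, p = 0.456830, fail to reject H0.


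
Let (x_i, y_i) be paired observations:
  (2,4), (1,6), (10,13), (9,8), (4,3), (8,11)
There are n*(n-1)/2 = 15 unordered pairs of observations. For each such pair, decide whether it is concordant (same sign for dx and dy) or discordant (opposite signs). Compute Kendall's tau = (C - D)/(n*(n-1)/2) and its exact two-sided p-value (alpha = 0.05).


Step 1: Enumerate the 15 unordered pairs (i,j) with i<j and classify each by sign(x_j-x_i) * sign(y_j-y_i).
  (1,2):dx=-1,dy=+2->D; (1,3):dx=+8,dy=+9->C; (1,4):dx=+7,dy=+4->C; (1,5):dx=+2,dy=-1->D
  (1,6):dx=+6,dy=+7->C; (2,3):dx=+9,dy=+7->C; (2,4):dx=+8,dy=+2->C; (2,5):dx=+3,dy=-3->D
  (2,6):dx=+7,dy=+5->C; (3,4):dx=-1,dy=-5->C; (3,5):dx=-6,dy=-10->C; (3,6):dx=-2,dy=-2->C
  (4,5):dx=-5,dy=-5->C; (4,6):dx=-1,dy=+3->D; (5,6):dx=+4,dy=+8->C
Step 2: C = 11, D = 4, total pairs = 15.
Step 3: tau = (C - D)/(n(n-1)/2) = (11 - 4)/15 = 0.466667.
Step 4: Exact two-sided p-value (enumerate n! = 720 permutations of y under H0): p = 0.272222.
Step 5: alpha = 0.05. fail to reject H0.

tau_b = 0.4667 (C=11, D=4), p = 0.272222, fail to reject H0.


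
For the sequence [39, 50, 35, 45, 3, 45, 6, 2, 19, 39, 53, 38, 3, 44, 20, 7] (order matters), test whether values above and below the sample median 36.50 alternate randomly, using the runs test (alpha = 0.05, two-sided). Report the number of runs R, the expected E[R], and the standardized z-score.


Step 1: Compute median = 36.50; label A = above, B = below.
Labels in order: AABABABBBAAABABB  (n_A = 8, n_B = 8)
Step 2: Count runs R = 10.
Step 3: Under H0 (random ordering), E[R] = 2*n_A*n_B/(n_A+n_B) + 1 = 2*8*8/16 + 1 = 9.0000.
        Var[R] = 2*n_A*n_B*(2*n_A*n_B - n_A - n_B) / ((n_A+n_B)^2 * (n_A+n_B-1)) = 14336/3840 = 3.7333.
        SD[R] = 1.9322.
Step 4: Continuity-corrected z = (R - 0.5 - E[R]) / SD[R] = (10 - 0.5 - 9.0000) / 1.9322 = 0.2588.
Step 5: Two-sided p-value via normal approximation = 2*(1 - Phi(|z|)) = 0.795809.
Step 6: alpha = 0.05. fail to reject H0.

R = 10, z = 0.2588, p = 0.795809, fail to reject H0.


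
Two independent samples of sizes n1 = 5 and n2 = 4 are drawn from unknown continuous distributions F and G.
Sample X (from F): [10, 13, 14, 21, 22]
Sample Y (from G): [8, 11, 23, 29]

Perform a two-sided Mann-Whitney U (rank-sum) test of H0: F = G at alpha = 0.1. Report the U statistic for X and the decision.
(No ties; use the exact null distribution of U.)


Step 1: Combine and sort all 9 observations; assign midranks.
sorted (value, group): (8,Y), (10,X), (11,Y), (13,X), (14,X), (21,X), (22,X), (23,Y), (29,Y)
ranks: 8->1, 10->2, 11->3, 13->4, 14->5, 21->6, 22->7, 23->8, 29->9
Step 2: Rank sum for X: R1 = 2 + 4 + 5 + 6 + 7 = 24.
Step 3: U_X = R1 - n1(n1+1)/2 = 24 - 5*6/2 = 24 - 15 = 9.
       U_Y = n1*n2 - U_X = 20 - 9 = 11.
Step 4: No ties, so the exact null distribution of U (based on enumerating the C(9,5) = 126 equally likely rank assignments) gives the two-sided p-value.
Step 5: p-value = 0.904762; compare to alpha = 0.1. fail to reject H0.

U_X = 9, p = 0.904762, fail to reject H0 at alpha = 0.1.


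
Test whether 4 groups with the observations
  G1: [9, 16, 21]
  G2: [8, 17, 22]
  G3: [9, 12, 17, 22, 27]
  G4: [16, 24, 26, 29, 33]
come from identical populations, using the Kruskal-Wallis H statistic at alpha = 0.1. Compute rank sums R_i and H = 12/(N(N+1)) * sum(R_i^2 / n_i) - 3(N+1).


Step 1: Combine all N = 16 observations and assign midranks.
sorted (value, group, rank): (8,G2,1), (9,G1,2.5), (9,G3,2.5), (12,G3,4), (16,G1,5.5), (16,G4,5.5), (17,G2,7.5), (17,G3,7.5), (21,G1,9), (22,G2,10.5), (22,G3,10.5), (24,G4,12), (26,G4,13), (27,G3,14), (29,G4,15), (33,G4,16)
Step 2: Sum ranks within each group.
R_1 = 17 (n_1 = 3)
R_2 = 19 (n_2 = 3)
R_3 = 38.5 (n_3 = 5)
R_4 = 61.5 (n_4 = 5)
Step 3: H = 12/(N(N+1)) * sum(R_i^2/n_i) - 3(N+1)
     = 12/(16*17) * (17^2/3 + 19^2/3 + 38.5^2/5 + 61.5^2/5) - 3*17
     = 0.044118 * 1269.57 - 51
     = 5.010294.
Step 4: Ties present; correction factor C = 1 - 24/(16^3 - 16) = 0.994118. Corrected H = 5.010294 / 0.994118 = 5.039941.
Step 5: Under H0, H ~ chi^2(3); p-value = 0.168896.
Step 6: alpha = 0.1. fail to reject H0.

H = 5.0399, df = 3, p = 0.168896, fail to reject H0.


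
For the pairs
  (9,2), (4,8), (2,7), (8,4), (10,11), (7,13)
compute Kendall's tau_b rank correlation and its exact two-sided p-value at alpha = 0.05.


Step 1: Enumerate the 15 unordered pairs (i,j) with i<j and classify each by sign(x_j-x_i) * sign(y_j-y_i).
  (1,2):dx=-5,dy=+6->D; (1,3):dx=-7,dy=+5->D; (1,4):dx=-1,dy=+2->D; (1,5):dx=+1,dy=+9->C
  (1,6):dx=-2,dy=+11->D; (2,3):dx=-2,dy=-1->C; (2,4):dx=+4,dy=-4->D; (2,5):dx=+6,dy=+3->C
  (2,6):dx=+3,dy=+5->C; (3,4):dx=+6,dy=-3->D; (3,5):dx=+8,dy=+4->C; (3,6):dx=+5,dy=+6->C
  (4,5):dx=+2,dy=+7->C; (4,6):dx=-1,dy=+9->D; (5,6):dx=-3,dy=+2->D
Step 2: C = 7, D = 8, total pairs = 15.
Step 3: tau = (C - D)/(n(n-1)/2) = (7 - 8)/15 = -0.066667.
Step 4: Exact two-sided p-value (enumerate n! = 720 permutations of y under H0): p = 1.000000.
Step 5: alpha = 0.05. fail to reject H0.

tau_b = -0.0667 (C=7, D=8), p = 1.000000, fail to reject H0.


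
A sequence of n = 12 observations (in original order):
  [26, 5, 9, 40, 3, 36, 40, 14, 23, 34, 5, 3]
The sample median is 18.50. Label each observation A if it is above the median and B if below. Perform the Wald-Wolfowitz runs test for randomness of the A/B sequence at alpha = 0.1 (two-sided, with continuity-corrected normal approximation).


Step 1: Compute median = 18.50; label A = above, B = below.
Labels in order: ABBABAABAABB  (n_A = 6, n_B = 6)
Step 2: Count runs R = 8.
Step 3: Under H0 (random ordering), E[R] = 2*n_A*n_B/(n_A+n_B) + 1 = 2*6*6/12 + 1 = 7.0000.
        Var[R] = 2*n_A*n_B*(2*n_A*n_B - n_A - n_B) / ((n_A+n_B)^2 * (n_A+n_B-1)) = 4320/1584 = 2.7273.
        SD[R] = 1.6514.
Step 4: Continuity-corrected z = (R - 0.5 - E[R]) / SD[R] = (8 - 0.5 - 7.0000) / 1.6514 = 0.3028.
Step 5: Two-sided p-value via normal approximation = 2*(1 - Phi(|z|)) = 0.762069.
Step 6: alpha = 0.1. fail to reject H0.

R = 8, z = 0.3028, p = 0.762069, fail to reject H0.


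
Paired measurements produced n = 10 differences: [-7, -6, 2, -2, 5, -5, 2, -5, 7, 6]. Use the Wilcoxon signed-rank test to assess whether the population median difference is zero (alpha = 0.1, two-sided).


Step 1: Drop any zero differences (none here) and take |d_i|.
|d| = [7, 6, 2, 2, 5, 5, 2, 5, 7, 6]
Step 2: Midrank |d_i| (ties get averaged ranks).
ranks: |7|->9.5, |6|->7.5, |2|->2, |2|->2, |5|->5, |5|->5, |2|->2, |5|->5, |7|->9.5, |6|->7.5
Step 3: Attach original signs; sum ranks with positive sign and with negative sign.
W+ = 2 + 5 + 2 + 9.5 + 7.5 = 26
W- = 9.5 + 7.5 + 2 + 5 + 5 = 29
(Check: W+ + W- = 55 should equal n(n+1)/2 = 55.)
Step 4: Test statistic W = min(W+, W-) = 26.
Step 5: Ties in |d|, so use the tie-corrected normal approximation.
        E[W] = n(n+1)/4 = 10*11/4 = 27.5.
        Tie groups: |d|=2 (t=3), |d|=5 (t=3), |d|=6 (t=2), |d|=7 (t=2); sum(t^3 - t) = 60.
        Var[W] = n(n+1)(2n+1)/24 - sum(t^3-t)/48 = 2310/24 - 60/48 = 95.
        z = (W - E[W]) / sqrt(Var[W]) = (26 - 27.5) / 9.7468 = -0.1539.
        Two-sided p = 2*Phi(z) = 0.877691.
Step 6: alpha = 0.1. fail to reject H0.

W+ = 26, W- = 29, W = min = 26, p = 0.877691, fail to reject H0.


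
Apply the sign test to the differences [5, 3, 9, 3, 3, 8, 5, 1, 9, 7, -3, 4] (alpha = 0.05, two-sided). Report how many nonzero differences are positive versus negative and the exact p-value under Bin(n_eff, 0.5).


Step 1: Discard zero differences. Original n = 12; n_eff = number of nonzero differences = 12.
Nonzero differences (with sign): +5, +3, +9, +3, +3, +8, +5, +1, +9, +7, -3, +4
Step 2: Count signs: positive = 11, negative = 1.
Step 3: Under H0: P(positive) = 0.5, so the number of positives S ~ Bin(12, 0.5).
Step 4: Two-sided exact p-value = sum of Bin(12,0.5) probabilities at or below the observed probability = 0.006348.
Step 5: alpha = 0.05. reject H0.

n_eff = 12, pos = 11, neg = 1, p = 0.006348, reject H0.


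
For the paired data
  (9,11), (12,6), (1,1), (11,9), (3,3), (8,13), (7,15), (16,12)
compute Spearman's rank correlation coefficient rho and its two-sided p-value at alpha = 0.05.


Step 1: Rank x and y separately (midranks; no ties here).
rank(x): 9->5, 12->7, 1->1, 11->6, 3->2, 8->4, 7->3, 16->8
rank(y): 11->5, 6->3, 1->1, 9->4, 3->2, 13->7, 15->8, 12->6
Step 2: d_i = R_x(i) - R_y(i); compute d_i^2.
  (5-5)^2=0, (7-3)^2=16, (1-1)^2=0, (6-4)^2=4, (2-2)^2=0, (4-7)^2=9, (3-8)^2=25, (8-6)^2=4
sum(d^2) = 58.
Step 3: rho = 1 - 6*58 / (8*(8^2 - 1)) = 1 - 348/504 = 0.309524.
Step 4: Under H0, t = rho * sqrt((n-2)/(1-rho^2)) = 0.7973 ~ t(6).
Step 5: Two-sided p-value from the t-distribution with 6 df = 0.455645.
Step 6: alpha = 0.05. fail to reject H0.

rho = 0.3095, p = 0.455645, fail to reject H0 at alpha = 0.05.


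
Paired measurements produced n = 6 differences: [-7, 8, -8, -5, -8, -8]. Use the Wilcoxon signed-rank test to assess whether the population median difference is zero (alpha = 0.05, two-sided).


Step 1: Drop any zero differences (none here) and take |d_i|.
|d| = [7, 8, 8, 5, 8, 8]
Step 2: Midrank |d_i| (ties get averaged ranks).
ranks: |7|->2, |8|->4.5, |8|->4.5, |5|->1, |8|->4.5, |8|->4.5
Step 3: Attach original signs; sum ranks with positive sign and with negative sign.
W+ = 4.5 = 4.5
W- = 2 + 4.5 + 1 + 4.5 + 4.5 = 16.5
(Check: W+ + W- = 21 should equal n(n+1)/2 = 21.)
Step 4: Test statistic W = min(W+, W-) = 4.5.
Step 5: Ties in |d|, so use the tie-corrected normal approximation.
        E[W] = n(n+1)/4 = 6*7/4 = 10.5.
        Tie groups: |d|=8 (t=4); sum(t^3 - t) = 60.
        Var[W] = n(n+1)(2n+1)/24 - sum(t^3-t)/48 = 546/24 - 60/48 = 21.5.
        z = (W - E[W]) / sqrt(Var[W]) = (4.5 - 10.5) / 4.6368 = -1.2940.
        Two-sided p = 2*Phi(z) = 0.195668.
Step 6: alpha = 0.05. fail to reject H0.

W+ = 4.5, W- = 16.5, W = min = 4.5, p = 0.195668, fail to reject H0.


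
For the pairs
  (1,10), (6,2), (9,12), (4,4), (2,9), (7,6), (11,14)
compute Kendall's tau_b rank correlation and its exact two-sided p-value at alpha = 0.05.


Step 1: Enumerate the 21 unordered pairs (i,j) with i<j and classify each by sign(x_j-x_i) * sign(y_j-y_i).
  (1,2):dx=+5,dy=-8->D; (1,3):dx=+8,dy=+2->C; (1,4):dx=+3,dy=-6->D; (1,5):dx=+1,dy=-1->D
  (1,6):dx=+6,dy=-4->D; (1,7):dx=+10,dy=+4->C; (2,3):dx=+3,dy=+10->C; (2,4):dx=-2,dy=+2->D
  (2,5):dx=-4,dy=+7->D; (2,6):dx=+1,dy=+4->C; (2,7):dx=+5,dy=+12->C; (3,4):dx=-5,dy=-8->C
  (3,5):dx=-7,dy=-3->C; (3,6):dx=-2,dy=-6->C; (3,7):dx=+2,dy=+2->C; (4,5):dx=-2,dy=+5->D
  (4,6):dx=+3,dy=+2->C; (4,7):dx=+7,dy=+10->C; (5,6):dx=+5,dy=-3->D; (5,7):dx=+9,dy=+5->C
  (6,7):dx=+4,dy=+8->C
Step 2: C = 13, D = 8, total pairs = 21.
Step 3: tau = (C - D)/(n(n-1)/2) = (13 - 8)/21 = 0.238095.
Step 4: Exact two-sided p-value (enumerate n! = 5040 permutations of y under H0): p = 0.561905.
Step 5: alpha = 0.05. fail to reject H0.

tau_b = 0.2381 (C=13, D=8), p = 0.561905, fail to reject H0.


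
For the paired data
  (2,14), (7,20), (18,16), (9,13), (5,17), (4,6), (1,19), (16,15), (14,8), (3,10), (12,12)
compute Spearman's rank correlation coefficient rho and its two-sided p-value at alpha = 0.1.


Step 1: Rank x and y separately (midranks; no ties here).
rank(x): 2->2, 7->6, 18->11, 9->7, 5->5, 4->4, 1->1, 16->10, 14->9, 3->3, 12->8
rank(y): 14->6, 20->11, 16->8, 13->5, 17->9, 6->1, 19->10, 15->7, 8->2, 10->3, 12->4
Step 2: d_i = R_x(i) - R_y(i); compute d_i^2.
  (2-6)^2=16, (6-11)^2=25, (11-8)^2=9, (7-5)^2=4, (5-9)^2=16, (4-1)^2=9, (1-10)^2=81, (10-7)^2=9, (9-2)^2=49, (3-3)^2=0, (8-4)^2=16
sum(d^2) = 234.
Step 3: rho = 1 - 6*234 / (11*(11^2 - 1)) = 1 - 1404/1320 = -0.063636.
Step 4: Under H0, t = rho * sqrt((n-2)/(1-rho^2)) = -0.1913 ~ t(9).
Step 5: Two-sided p-value from the t-distribution with 9 df = 0.852539.
Step 6: alpha = 0.1. fail to reject H0.

rho = -0.0636, p = 0.852539, fail to reject H0 at alpha = 0.1.


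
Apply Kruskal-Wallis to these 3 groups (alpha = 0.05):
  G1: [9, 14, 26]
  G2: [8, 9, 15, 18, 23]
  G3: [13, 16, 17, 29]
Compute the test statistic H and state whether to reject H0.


Step 1: Combine all N = 12 observations and assign midranks.
sorted (value, group, rank): (8,G2,1), (9,G1,2.5), (9,G2,2.5), (13,G3,4), (14,G1,5), (15,G2,6), (16,G3,7), (17,G3,8), (18,G2,9), (23,G2,10), (26,G1,11), (29,G3,12)
Step 2: Sum ranks within each group.
R_1 = 18.5 (n_1 = 3)
R_2 = 28.5 (n_2 = 5)
R_3 = 31 (n_3 = 4)
Step 3: H = 12/(N(N+1)) * sum(R_i^2/n_i) - 3(N+1)
     = 12/(12*13) * (18.5^2/3 + 28.5^2/5 + 31^2/4) - 3*13
     = 0.076923 * 516.783 - 39
     = 0.752564.
Step 4: Ties present; correction factor C = 1 - 6/(12^3 - 12) = 0.996503. Corrected H = 0.752564 / 0.996503 = 0.755205.
Step 5: Under H0, H ~ chi^2(2); p-value = 0.685503.
Step 6: alpha = 0.05. fail to reject H0.

H = 0.7552, df = 2, p = 0.685503, fail to reject H0.


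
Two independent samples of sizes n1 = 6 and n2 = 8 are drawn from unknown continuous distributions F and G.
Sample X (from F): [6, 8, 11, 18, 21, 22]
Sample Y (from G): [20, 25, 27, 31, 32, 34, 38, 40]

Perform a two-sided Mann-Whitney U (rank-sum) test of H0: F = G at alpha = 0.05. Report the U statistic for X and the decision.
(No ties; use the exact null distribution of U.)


Step 1: Combine and sort all 14 observations; assign midranks.
sorted (value, group): (6,X), (8,X), (11,X), (18,X), (20,Y), (21,X), (22,X), (25,Y), (27,Y), (31,Y), (32,Y), (34,Y), (38,Y), (40,Y)
ranks: 6->1, 8->2, 11->3, 18->4, 20->5, 21->6, 22->7, 25->8, 27->9, 31->10, 32->11, 34->12, 38->13, 40->14
Step 2: Rank sum for X: R1 = 1 + 2 + 3 + 4 + 6 + 7 = 23.
Step 3: U_X = R1 - n1(n1+1)/2 = 23 - 6*7/2 = 23 - 21 = 2.
       U_Y = n1*n2 - U_X = 48 - 2 = 46.
Step 4: No ties, so the exact null distribution of U (based on enumerating the C(14,6) = 3003 equally likely rank assignments) gives the two-sided p-value.
Step 5: p-value = 0.002664; compare to alpha = 0.05. reject H0.

U_X = 2, p = 0.002664, reject H0 at alpha = 0.05.


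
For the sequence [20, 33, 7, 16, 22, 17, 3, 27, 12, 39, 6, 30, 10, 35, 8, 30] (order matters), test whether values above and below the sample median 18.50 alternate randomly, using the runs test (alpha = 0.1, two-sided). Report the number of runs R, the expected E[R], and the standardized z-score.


Step 1: Compute median = 18.50; label A = above, B = below.
Labels in order: AABBABBABABABABA  (n_A = 8, n_B = 8)
Step 2: Count runs R = 13.
Step 3: Under H0 (random ordering), E[R] = 2*n_A*n_B/(n_A+n_B) + 1 = 2*8*8/16 + 1 = 9.0000.
        Var[R] = 2*n_A*n_B*(2*n_A*n_B - n_A - n_B) / ((n_A+n_B)^2 * (n_A+n_B-1)) = 14336/3840 = 3.7333.
        SD[R] = 1.9322.
Step 4: Continuity-corrected z = (R - 0.5 - E[R]) / SD[R] = (13 - 0.5 - 9.0000) / 1.9322 = 1.8114.
Step 5: Two-sided p-value via normal approximation = 2*(1 - Phi(|z|)) = 0.070076.
Step 6: alpha = 0.1. reject H0.

R = 13, z = 1.8114, p = 0.070076, reject H0.


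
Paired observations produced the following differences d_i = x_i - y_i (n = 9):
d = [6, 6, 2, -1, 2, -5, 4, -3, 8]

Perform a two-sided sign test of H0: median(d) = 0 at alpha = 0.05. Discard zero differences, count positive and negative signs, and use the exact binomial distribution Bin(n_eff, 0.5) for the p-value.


Step 1: Discard zero differences. Original n = 9; n_eff = number of nonzero differences = 9.
Nonzero differences (with sign): +6, +6, +2, -1, +2, -5, +4, -3, +8
Step 2: Count signs: positive = 6, negative = 3.
Step 3: Under H0: P(positive) = 0.5, so the number of positives S ~ Bin(9, 0.5).
Step 4: Two-sided exact p-value = sum of Bin(9,0.5) probabilities at or below the observed probability = 0.507812.
Step 5: alpha = 0.05. fail to reject H0.

n_eff = 9, pos = 6, neg = 3, p = 0.507812, fail to reject H0.


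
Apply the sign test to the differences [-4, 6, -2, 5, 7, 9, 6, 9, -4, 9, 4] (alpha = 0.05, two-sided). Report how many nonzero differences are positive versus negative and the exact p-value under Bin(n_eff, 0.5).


Step 1: Discard zero differences. Original n = 11; n_eff = number of nonzero differences = 11.
Nonzero differences (with sign): -4, +6, -2, +5, +7, +9, +6, +9, -4, +9, +4
Step 2: Count signs: positive = 8, negative = 3.
Step 3: Under H0: P(positive) = 0.5, so the number of positives S ~ Bin(11, 0.5).
Step 4: Two-sided exact p-value = sum of Bin(11,0.5) probabilities at or below the observed probability = 0.226562.
Step 5: alpha = 0.05. fail to reject H0.

n_eff = 11, pos = 8, neg = 3, p = 0.226562, fail to reject H0.


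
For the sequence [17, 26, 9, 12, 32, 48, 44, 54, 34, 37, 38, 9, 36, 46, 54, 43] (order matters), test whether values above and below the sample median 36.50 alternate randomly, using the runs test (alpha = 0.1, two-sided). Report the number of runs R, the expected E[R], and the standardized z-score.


Step 1: Compute median = 36.50; label A = above, B = below.
Labels in order: BBBBBAAABAABBAAA  (n_A = 8, n_B = 8)
Step 2: Count runs R = 6.
Step 3: Under H0 (random ordering), E[R] = 2*n_A*n_B/(n_A+n_B) + 1 = 2*8*8/16 + 1 = 9.0000.
        Var[R] = 2*n_A*n_B*(2*n_A*n_B - n_A - n_B) / ((n_A+n_B)^2 * (n_A+n_B-1)) = 14336/3840 = 3.7333.
        SD[R] = 1.9322.
Step 4: Continuity-corrected z = (R + 0.5 - E[R]) / SD[R] = (6 + 0.5 - 9.0000) / 1.9322 = -1.2939.
Step 5: Two-sided p-value via normal approximation = 2*(1 - Phi(|z|)) = 0.195709.
Step 6: alpha = 0.1. fail to reject H0.

R = 6, z = -1.2939, p = 0.195709, fail to reject H0.


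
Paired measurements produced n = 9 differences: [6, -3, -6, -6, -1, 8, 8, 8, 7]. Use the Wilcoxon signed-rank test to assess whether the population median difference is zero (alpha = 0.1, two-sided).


Step 1: Drop any zero differences (none here) and take |d_i|.
|d| = [6, 3, 6, 6, 1, 8, 8, 8, 7]
Step 2: Midrank |d_i| (ties get averaged ranks).
ranks: |6|->4, |3|->2, |6|->4, |6|->4, |1|->1, |8|->8, |8|->8, |8|->8, |7|->6
Step 3: Attach original signs; sum ranks with positive sign and with negative sign.
W+ = 4 + 8 + 8 + 8 + 6 = 34
W- = 2 + 4 + 4 + 1 = 11
(Check: W+ + W- = 45 should equal n(n+1)/2 = 45.)
Step 4: Test statistic W = min(W+, W-) = 11.
Step 5: Ties in |d|, so use the tie-corrected normal approximation.
        E[W] = n(n+1)/4 = 9*10/4 = 22.5.
        Tie groups: |d|=6 (t=3), |d|=8 (t=3); sum(t^3 - t) = 48.
        Var[W] = n(n+1)(2n+1)/24 - sum(t^3-t)/48 = 1710/24 - 48/48 = 70.25.
        z = (W - E[W]) / sqrt(Var[W]) = (11 - 22.5) / 8.3815 = -1.3721.
        Two-sided p = 2*Phi(z) = 0.170043.
Step 6: alpha = 0.1. fail to reject H0.

W+ = 34, W- = 11, W = min = 11, p = 0.170043, fail to reject H0.


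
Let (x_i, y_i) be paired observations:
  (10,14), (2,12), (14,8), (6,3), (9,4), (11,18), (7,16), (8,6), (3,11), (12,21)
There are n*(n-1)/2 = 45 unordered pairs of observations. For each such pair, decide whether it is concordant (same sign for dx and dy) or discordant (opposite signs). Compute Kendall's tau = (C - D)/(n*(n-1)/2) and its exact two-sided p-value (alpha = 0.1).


Step 1: Enumerate the 45 unordered pairs (i,j) with i<j and classify each by sign(x_j-x_i) * sign(y_j-y_i).
  (1,2):dx=-8,dy=-2->C; (1,3):dx=+4,dy=-6->D; (1,4):dx=-4,dy=-11->C; (1,5):dx=-1,dy=-10->C
  (1,6):dx=+1,dy=+4->C; (1,7):dx=-3,dy=+2->D; (1,8):dx=-2,dy=-8->C; (1,9):dx=-7,dy=-3->C
  (1,10):dx=+2,dy=+7->C; (2,3):dx=+12,dy=-4->D; (2,4):dx=+4,dy=-9->D; (2,5):dx=+7,dy=-8->D
  (2,6):dx=+9,dy=+6->C; (2,7):dx=+5,dy=+4->C; (2,8):dx=+6,dy=-6->D; (2,9):dx=+1,dy=-1->D
  (2,10):dx=+10,dy=+9->C; (3,4):dx=-8,dy=-5->C; (3,5):dx=-5,dy=-4->C; (3,6):dx=-3,dy=+10->D
  (3,7):dx=-7,dy=+8->D; (3,8):dx=-6,dy=-2->C; (3,9):dx=-11,dy=+3->D; (3,10):dx=-2,dy=+13->D
  (4,5):dx=+3,dy=+1->C; (4,6):dx=+5,dy=+15->C; (4,7):dx=+1,dy=+13->C; (4,8):dx=+2,dy=+3->C
  (4,9):dx=-3,dy=+8->D; (4,10):dx=+6,dy=+18->C; (5,6):dx=+2,dy=+14->C; (5,7):dx=-2,dy=+12->D
  (5,8):dx=-1,dy=+2->D; (5,9):dx=-6,dy=+7->D; (5,10):dx=+3,dy=+17->C; (6,7):dx=-4,dy=-2->C
  (6,8):dx=-3,dy=-12->C; (6,9):dx=-8,dy=-7->C; (6,10):dx=+1,dy=+3->C; (7,8):dx=+1,dy=-10->D
  (7,9):dx=-4,dy=-5->C; (7,10):dx=+5,dy=+5->C; (8,9):dx=-5,dy=+5->D; (8,10):dx=+4,dy=+15->C
  (9,10):dx=+9,dy=+10->C
Step 2: C = 28, D = 17, total pairs = 45.
Step 3: tau = (C - D)/(n(n-1)/2) = (28 - 17)/45 = 0.244444.
Step 4: Exact two-sided p-value (enumerate n! = 3628800 permutations of y under H0): p = 0.380720.
Step 5: alpha = 0.1. fail to reject H0.

tau_b = 0.2444 (C=28, D=17), p = 0.380720, fail to reject H0.


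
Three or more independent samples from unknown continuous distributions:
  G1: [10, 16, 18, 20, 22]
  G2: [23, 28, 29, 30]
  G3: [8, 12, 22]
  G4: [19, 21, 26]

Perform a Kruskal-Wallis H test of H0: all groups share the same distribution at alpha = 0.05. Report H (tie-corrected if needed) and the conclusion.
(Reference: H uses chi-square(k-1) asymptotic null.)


Step 1: Combine all N = 15 observations and assign midranks.
sorted (value, group, rank): (8,G3,1), (10,G1,2), (12,G3,3), (16,G1,4), (18,G1,5), (19,G4,6), (20,G1,7), (21,G4,8), (22,G1,9.5), (22,G3,9.5), (23,G2,11), (26,G4,12), (28,G2,13), (29,G2,14), (30,G2,15)
Step 2: Sum ranks within each group.
R_1 = 27.5 (n_1 = 5)
R_2 = 53 (n_2 = 4)
R_3 = 13.5 (n_3 = 3)
R_4 = 26 (n_4 = 3)
Step 3: H = 12/(N(N+1)) * sum(R_i^2/n_i) - 3(N+1)
     = 12/(15*16) * (27.5^2/5 + 53^2/4 + 13.5^2/3 + 26^2/3) - 3*16
     = 0.050000 * 1139.58 - 48
     = 8.979167.
Step 4: Ties present; correction factor C = 1 - 6/(15^3 - 15) = 0.998214. Corrected H = 8.979167 / 0.998214 = 8.995230.
Step 5: Under H0, H ~ chi^2(3); p-value = 0.029354.
Step 6: alpha = 0.05. reject H0.

H = 8.9952, df = 3, p = 0.029354, reject H0.


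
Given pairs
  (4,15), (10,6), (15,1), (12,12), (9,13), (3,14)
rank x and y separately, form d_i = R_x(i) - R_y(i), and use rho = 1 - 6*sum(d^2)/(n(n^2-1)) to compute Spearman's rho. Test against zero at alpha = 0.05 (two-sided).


Step 1: Rank x and y separately (midranks; no ties here).
rank(x): 4->2, 10->4, 15->6, 12->5, 9->3, 3->1
rank(y): 15->6, 6->2, 1->1, 12->3, 13->4, 14->5
Step 2: d_i = R_x(i) - R_y(i); compute d_i^2.
  (2-6)^2=16, (4-2)^2=4, (6-1)^2=25, (5-3)^2=4, (3-4)^2=1, (1-5)^2=16
sum(d^2) = 66.
Step 3: rho = 1 - 6*66 / (6*(6^2 - 1)) = 1 - 396/210 = -0.885714.
Step 4: Under H0, t = rho * sqrt((n-2)/(1-rho^2)) = -3.8158 ~ t(4).
Step 5: Two-sided p-value from the t-distribution with 4 df = 0.018845.
Step 6: alpha = 0.05. reject H0.

rho = -0.8857, p = 0.018845, reject H0 at alpha = 0.05.


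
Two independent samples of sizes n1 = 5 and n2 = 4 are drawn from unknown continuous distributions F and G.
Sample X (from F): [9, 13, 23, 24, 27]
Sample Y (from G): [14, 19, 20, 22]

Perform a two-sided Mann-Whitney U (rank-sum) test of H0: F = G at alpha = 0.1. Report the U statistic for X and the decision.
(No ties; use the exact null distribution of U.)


Step 1: Combine and sort all 9 observations; assign midranks.
sorted (value, group): (9,X), (13,X), (14,Y), (19,Y), (20,Y), (22,Y), (23,X), (24,X), (27,X)
ranks: 9->1, 13->2, 14->3, 19->4, 20->5, 22->6, 23->7, 24->8, 27->9
Step 2: Rank sum for X: R1 = 1 + 2 + 7 + 8 + 9 = 27.
Step 3: U_X = R1 - n1(n1+1)/2 = 27 - 5*6/2 = 27 - 15 = 12.
       U_Y = n1*n2 - U_X = 20 - 12 = 8.
Step 4: No ties, so the exact null distribution of U (based on enumerating the C(9,5) = 126 equally likely rank assignments) gives the two-sided p-value.
Step 5: p-value = 0.730159; compare to alpha = 0.1. fail to reject H0.

U_X = 12, p = 0.730159, fail to reject H0 at alpha = 0.1.


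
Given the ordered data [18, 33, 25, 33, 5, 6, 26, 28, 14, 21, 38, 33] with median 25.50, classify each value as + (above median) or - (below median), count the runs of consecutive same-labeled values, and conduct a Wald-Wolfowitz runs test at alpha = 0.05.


Step 1: Compute median = 25.50; label A = above, B = below.
Labels in order: BABABBAABBAA  (n_A = 6, n_B = 6)
Step 2: Count runs R = 8.
Step 3: Under H0 (random ordering), E[R] = 2*n_A*n_B/(n_A+n_B) + 1 = 2*6*6/12 + 1 = 7.0000.
        Var[R] = 2*n_A*n_B*(2*n_A*n_B - n_A - n_B) / ((n_A+n_B)^2 * (n_A+n_B-1)) = 4320/1584 = 2.7273.
        SD[R] = 1.6514.
Step 4: Continuity-corrected z = (R - 0.5 - E[R]) / SD[R] = (8 - 0.5 - 7.0000) / 1.6514 = 0.3028.
Step 5: Two-sided p-value via normal approximation = 2*(1 - Phi(|z|)) = 0.762069.
Step 6: alpha = 0.05. fail to reject H0.

R = 8, z = 0.3028, p = 0.762069, fail to reject H0.


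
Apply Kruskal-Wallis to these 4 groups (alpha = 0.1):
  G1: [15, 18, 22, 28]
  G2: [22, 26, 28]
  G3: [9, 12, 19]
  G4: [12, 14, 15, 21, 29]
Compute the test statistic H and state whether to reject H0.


Step 1: Combine all N = 15 observations and assign midranks.
sorted (value, group, rank): (9,G3,1), (12,G3,2.5), (12,G4,2.5), (14,G4,4), (15,G1,5.5), (15,G4,5.5), (18,G1,7), (19,G3,8), (21,G4,9), (22,G1,10.5), (22,G2,10.5), (26,G2,12), (28,G1,13.5), (28,G2,13.5), (29,G4,15)
Step 2: Sum ranks within each group.
R_1 = 36.5 (n_1 = 4)
R_2 = 36 (n_2 = 3)
R_3 = 11.5 (n_3 = 3)
R_4 = 36 (n_4 = 5)
Step 3: H = 12/(N(N+1)) * sum(R_i^2/n_i) - 3(N+1)
     = 12/(15*16) * (36.5^2/4 + 36^2/3 + 11.5^2/3 + 36^2/5) - 3*16
     = 0.050000 * 1068.35 - 48
     = 5.417292.
Step 4: Ties present; correction factor C = 1 - 24/(15^3 - 15) = 0.992857. Corrected H = 5.417292 / 0.992857 = 5.456265.
Step 5: Under H0, H ~ chi^2(3); p-value = 0.141278.
Step 6: alpha = 0.1. fail to reject H0.

H = 5.4563, df = 3, p = 0.141278, fail to reject H0.


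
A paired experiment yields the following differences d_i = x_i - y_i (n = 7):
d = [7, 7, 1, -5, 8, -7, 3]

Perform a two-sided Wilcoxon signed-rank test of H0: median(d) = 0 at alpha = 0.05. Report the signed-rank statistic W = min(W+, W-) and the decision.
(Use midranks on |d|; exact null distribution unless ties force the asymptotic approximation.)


Step 1: Drop any zero differences (none here) and take |d_i|.
|d| = [7, 7, 1, 5, 8, 7, 3]
Step 2: Midrank |d_i| (ties get averaged ranks).
ranks: |7|->5, |7|->5, |1|->1, |5|->3, |8|->7, |7|->5, |3|->2
Step 3: Attach original signs; sum ranks with positive sign and with negative sign.
W+ = 5 + 5 + 1 + 7 + 2 = 20
W- = 3 + 5 = 8
(Check: W+ + W- = 28 should equal n(n+1)/2 = 28.)
Step 4: Test statistic W = min(W+, W-) = 8.
Step 5: Ties in |d|, so use the tie-corrected normal approximation.
        E[W] = n(n+1)/4 = 7*8/4 = 14.
        Tie groups: |d|=7 (t=3); sum(t^3 - t) = 24.
        Var[W] = n(n+1)(2n+1)/24 - sum(t^3-t)/48 = 840/24 - 24/48 = 34.5.
        z = (W - E[W]) / sqrt(Var[W]) = (8 - 14) / 5.8737 = -1.0215.
        Two-sided p = 2*Phi(z) = 0.307014.
Step 6: alpha = 0.05. fail to reject H0.

W+ = 20, W- = 8, W = min = 8, p = 0.307014, fail to reject H0.


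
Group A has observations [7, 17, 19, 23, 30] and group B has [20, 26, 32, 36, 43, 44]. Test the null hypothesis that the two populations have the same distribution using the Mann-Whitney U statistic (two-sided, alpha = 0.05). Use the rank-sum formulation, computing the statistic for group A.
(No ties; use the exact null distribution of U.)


Step 1: Combine and sort all 11 observations; assign midranks.
sorted (value, group): (7,X), (17,X), (19,X), (20,Y), (23,X), (26,Y), (30,X), (32,Y), (36,Y), (43,Y), (44,Y)
ranks: 7->1, 17->2, 19->3, 20->4, 23->5, 26->6, 30->7, 32->8, 36->9, 43->10, 44->11
Step 2: Rank sum for X: R1 = 1 + 2 + 3 + 5 + 7 = 18.
Step 3: U_X = R1 - n1(n1+1)/2 = 18 - 5*6/2 = 18 - 15 = 3.
       U_Y = n1*n2 - U_X = 30 - 3 = 27.
Step 4: No ties, so the exact null distribution of U (based on enumerating the C(11,5) = 462 equally likely rank assignments) gives the two-sided p-value.
Step 5: p-value = 0.030303; compare to alpha = 0.05. reject H0.

U_X = 3, p = 0.030303, reject H0 at alpha = 0.05.


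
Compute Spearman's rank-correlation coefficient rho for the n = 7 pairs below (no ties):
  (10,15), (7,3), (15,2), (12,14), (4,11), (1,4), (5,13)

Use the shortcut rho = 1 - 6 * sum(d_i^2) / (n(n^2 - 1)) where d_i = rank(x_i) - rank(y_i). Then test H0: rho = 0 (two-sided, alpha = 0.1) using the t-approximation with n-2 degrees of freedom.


Step 1: Rank x and y separately (midranks; no ties here).
rank(x): 10->5, 7->4, 15->7, 12->6, 4->2, 1->1, 5->3
rank(y): 15->7, 3->2, 2->1, 14->6, 11->4, 4->3, 13->5
Step 2: d_i = R_x(i) - R_y(i); compute d_i^2.
  (5-7)^2=4, (4-2)^2=4, (7-1)^2=36, (6-6)^2=0, (2-4)^2=4, (1-3)^2=4, (3-5)^2=4
sum(d^2) = 56.
Step 3: rho = 1 - 6*56 / (7*(7^2 - 1)) = 1 - 336/336 = 0.000000.
Step 4: Under H0, t = rho * sqrt((n-2)/(1-rho^2)) = 0.0000 ~ t(5).
Step 5: Two-sided p-value from the t-distribution with 5 df = 1.000000.
Step 6: alpha = 0.1. fail to reject H0.

rho = 0.0000, p = 1.000000, fail to reject H0 at alpha = 0.1.


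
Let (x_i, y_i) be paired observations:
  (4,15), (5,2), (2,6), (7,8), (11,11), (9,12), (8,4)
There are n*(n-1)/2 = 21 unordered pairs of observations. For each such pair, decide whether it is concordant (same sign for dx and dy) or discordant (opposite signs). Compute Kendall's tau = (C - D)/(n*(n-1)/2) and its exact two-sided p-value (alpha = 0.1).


Step 1: Enumerate the 21 unordered pairs (i,j) with i<j and classify each by sign(x_j-x_i) * sign(y_j-y_i).
  (1,2):dx=+1,dy=-13->D; (1,3):dx=-2,dy=-9->C; (1,4):dx=+3,dy=-7->D; (1,5):dx=+7,dy=-4->D
  (1,6):dx=+5,dy=-3->D; (1,7):dx=+4,dy=-11->D; (2,3):dx=-3,dy=+4->D; (2,4):dx=+2,dy=+6->C
  (2,5):dx=+6,dy=+9->C; (2,6):dx=+4,dy=+10->C; (2,7):dx=+3,dy=+2->C; (3,4):dx=+5,dy=+2->C
  (3,5):dx=+9,dy=+5->C; (3,6):dx=+7,dy=+6->C; (3,7):dx=+6,dy=-2->D; (4,5):dx=+4,dy=+3->C
  (4,6):dx=+2,dy=+4->C; (4,7):dx=+1,dy=-4->D; (5,6):dx=-2,dy=+1->D; (5,7):dx=-3,dy=-7->C
  (6,7):dx=-1,dy=-8->C
Step 2: C = 12, D = 9, total pairs = 21.
Step 3: tau = (C - D)/(n(n-1)/2) = (12 - 9)/21 = 0.142857.
Step 4: Exact two-sided p-value (enumerate n! = 5040 permutations of y under H0): p = 0.772619.
Step 5: alpha = 0.1. fail to reject H0.

tau_b = 0.1429 (C=12, D=9), p = 0.772619, fail to reject H0.


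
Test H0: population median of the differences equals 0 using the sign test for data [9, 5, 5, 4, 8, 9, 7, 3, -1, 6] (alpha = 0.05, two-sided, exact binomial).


Step 1: Discard zero differences. Original n = 10; n_eff = number of nonzero differences = 10.
Nonzero differences (with sign): +9, +5, +5, +4, +8, +9, +7, +3, -1, +6
Step 2: Count signs: positive = 9, negative = 1.
Step 3: Under H0: P(positive) = 0.5, so the number of positives S ~ Bin(10, 0.5).
Step 4: Two-sided exact p-value = sum of Bin(10,0.5) probabilities at or below the observed probability = 0.021484.
Step 5: alpha = 0.05. reject H0.

n_eff = 10, pos = 9, neg = 1, p = 0.021484, reject H0.


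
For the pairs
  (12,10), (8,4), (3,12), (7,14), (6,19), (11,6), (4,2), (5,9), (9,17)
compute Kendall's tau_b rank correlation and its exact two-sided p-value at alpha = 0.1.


Step 1: Enumerate the 36 unordered pairs (i,j) with i<j and classify each by sign(x_j-x_i) * sign(y_j-y_i).
  (1,2):dx=-4,dy=-6->C; (1,3):dx=-9,dy=+2->D; (1,4):dx=-5,dy=+4->D; (1,5):dx=-6,dy=+9->D
  (1,6):dx=-1,dy=-4->C; (1,7):dx=-8,dy=-8->C; (1,8):dx=-7,dy=-1->C; (1,9):dx=-3,dy=+7->D
  (2,3):dx=-5,dy=+8->D; (2,4):dx=-1,dy=+10->D; (2,5):dx=-2,dy=+15->D; (2,6):dx=+3,dy=+2->C
  (2,7):dx=-4,dy=-2->C; (2,8):dx=-3,dy=+5->D; (2,9):dx=+1,dy=+13->C; (3,4):dx=+4,dy=+2->C
  (3,5):dx=+3,dy=+7->C; (3,6):dx=+8,dy=-6->D; (3,7):dx=+1,dy=-10->D; (3,8):dx=+2,dy=-3->D
  (3,9):dx=+6,dy=+5->C; (4,5):dx=-1,dy=+5->D; (4,6):dx=+4,dy=-8->D; (4,7):dx=-3,dy=-12->C
  (4,8):dx=-2,dy=-5->C; (4,9):dx=+2,dy=+3->C; (5,6):dx=+5,dy=-13->D; (5,7):dx=-2,dy=-17->C
  (5,8):dx=-1,dy=-10->C; (5,9):dx=+3,dy=-2->D; (6,7):dx=-7,dy=-4->C; (6,8):dx=-6,dy=+3->D
  (6,9):dx=-2,dy=+11->D; (7,8):dx=+1,dy=+7->C; (7,9):dx=+5,dy=+15->C; (8,9):dx=+4,dy=+8->C
Step 2: C = 19, D = 17, total pairs = 36.
Step 3: tau = (C - D)/(n(n-1)/2) = (19 - 17)/36 = 0.055556.
Step 4: Exact two-sided p-value (enumerate n! = 362880 permutations of y under H0): p = 0.919455.
Step 5: alpha = 0.1. fail to reject H0.

tau_b = 0.0556 (C=19, D=17), p = 0.919455, fail to reject H0.
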